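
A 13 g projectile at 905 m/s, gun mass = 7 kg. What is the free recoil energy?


v_r = m_p*v_p/m_gun = 0.013*905/7 = 1.68071 m/s, E_r = 0.5*m_gun*v_r^2 = 0.5*7*1.68071^2 = 9.887 J

9.887 J


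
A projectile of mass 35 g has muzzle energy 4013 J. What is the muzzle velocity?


v = sqrt(2*E/m) = sqrt(2*4013/0.035) = 478.9 m/s

478.9 m/s


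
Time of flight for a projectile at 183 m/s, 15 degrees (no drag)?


T = 2*v0*sin(theta)/g = 2*183*sin(15°)/9.81 = 9.656 s

9.656 s


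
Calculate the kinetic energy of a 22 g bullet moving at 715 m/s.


E = 0.5*m*v^2 = 0.5*0.022*715^2 = 5623 J

5623 J


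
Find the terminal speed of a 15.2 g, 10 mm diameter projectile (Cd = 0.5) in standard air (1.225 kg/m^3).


A = pi*(d/2)^2 = pi*(10/2000)^2 = 7.85398e-05 m^2
vt = sqrt(2mg/(Cd*rho*A)) = sqrt(2*0.0152*9.81/(0.5 * 1.225 * 7.85398e-05)) = 78.74 m/s

78.74 m/s


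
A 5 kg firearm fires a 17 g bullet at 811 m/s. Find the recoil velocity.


v_recoil = m_p * v_p / m_gun = 0.017 * 811 / 5 = 2.757 m/s

2.757 m/s


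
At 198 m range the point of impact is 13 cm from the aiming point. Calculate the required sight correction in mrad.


1 mrad subtends 1 cm per 10 m of range, so adj = error_cm / (dist_m / 10) = 13 / (198/10) = 0.6566 mrad

0.6566 mrad


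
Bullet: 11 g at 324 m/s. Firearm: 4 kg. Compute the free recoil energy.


v_r = m_p*v_p/m_gun = 0.011*324/4 = 0.891 m/s, E_r = 0.5*m_gun*v_r^2 = 0.5*4*0.891^2 = 1.588 J

1.588 J


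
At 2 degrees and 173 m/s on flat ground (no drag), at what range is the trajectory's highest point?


R = v0^2*sin(2*theta)/g = 173^2*sin(2*2°)/9.81 = 212.818 m
apex_dist = R/2 = 212.818/2 = 106.4 m

106.4 m


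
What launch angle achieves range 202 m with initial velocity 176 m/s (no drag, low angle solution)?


sin(2*theta) = R*g/v0^2 = 202*9.81/176^2 = 0.0639728, theta = arcsin(0.0639728)/2 = 1.834°

1.834 degrees


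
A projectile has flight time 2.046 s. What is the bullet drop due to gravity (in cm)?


drop = 0.5*g*t^2 = 0.5*9.81*2.046^2 = 20.5329 m ≈ 2053 cm

2053 cm


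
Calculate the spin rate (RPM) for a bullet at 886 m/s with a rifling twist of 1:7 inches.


twist_m = 7*0.0254 = 0.1778 m
spin = v/twist = 886/0.1778 = 4983.127 rev/s
RPM = spin*60 = 4983.127*60 ≈ 298988 RPM

298988 RPM


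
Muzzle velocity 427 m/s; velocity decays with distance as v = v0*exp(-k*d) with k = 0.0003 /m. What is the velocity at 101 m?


v = v0*exp(-k*d) = 427*exp(-0.0003*101) = 414.3 m/s

414.3 m/s


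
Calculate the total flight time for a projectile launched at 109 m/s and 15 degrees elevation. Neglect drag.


T = 2*v0*sin(theta)/g = 2*109*sin(15°)/9.81 = 5.752 s

5.752 s


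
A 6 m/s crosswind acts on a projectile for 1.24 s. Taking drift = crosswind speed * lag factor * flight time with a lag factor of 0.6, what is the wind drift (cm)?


drift = v_wind * lag * t = 6 * 0.6 * 1.24 = 4.464 m ≈ 446.4 cm

446.4 cm


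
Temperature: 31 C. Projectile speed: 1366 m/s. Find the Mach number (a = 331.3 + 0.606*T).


a = 331.3 + 0.606*(31) = 350.086 m/s
M = v/a = 1366/350.086 = 3.902

3.902


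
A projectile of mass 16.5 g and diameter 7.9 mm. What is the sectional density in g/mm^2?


SD = m/d^2 = 16.5/7.9^2 = 0.2644 g/mm^2

0.2644 g/mm^2


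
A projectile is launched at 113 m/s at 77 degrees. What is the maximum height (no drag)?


H = (v0*sin(theta))^2 / (2g) = (113*sin(77°))^2 / (2*9.81) = 617.9 m

617.9 m


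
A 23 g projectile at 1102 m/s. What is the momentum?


p = m*v = 0.023*1102 = 25.35 kg·m/s

25.35 kg·m/s


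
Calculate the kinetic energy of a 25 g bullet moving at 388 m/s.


E = 0.5*m*v^2 = 0.5*0.025*388^2 = 1882 J

1882 J


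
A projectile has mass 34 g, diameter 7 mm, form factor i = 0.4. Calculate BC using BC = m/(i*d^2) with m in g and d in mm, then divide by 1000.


BC = m/(i*d^2*1000) = 34/(0.4 * 7^2 * 1000) = 0.001735

0.001735


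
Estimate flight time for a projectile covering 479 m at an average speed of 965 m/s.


t = d/v = 479/965 = 0.4964 s

0.4964 s


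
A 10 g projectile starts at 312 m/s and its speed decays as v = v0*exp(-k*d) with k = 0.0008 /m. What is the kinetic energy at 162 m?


v = v0*exp(-k*d) = 312*exp(-0.0008*162) = 274.075 m/s
E = 0.5*m*v^2 = 0.5*0.01*274.075^2 = 375.6 J

375.6 J


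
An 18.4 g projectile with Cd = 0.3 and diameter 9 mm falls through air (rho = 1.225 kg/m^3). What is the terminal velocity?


A = pi*(d/2)^2 = pi*(9/2000)^2 = 6.36173e-05 m^2
vt = sqrt(2mg/(Cd*rho*A)) = sqrt(2*0.0184*9.81/(0.3 * 1.225 * 6.36173e-05)) = 124.3 m/s

124.3 m/s


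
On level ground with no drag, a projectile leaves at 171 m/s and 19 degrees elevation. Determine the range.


R = v0^2 * sin(2*theta) / g = 171^2 * sin(2*19°) / 9.81 = 1835 m

1835 m


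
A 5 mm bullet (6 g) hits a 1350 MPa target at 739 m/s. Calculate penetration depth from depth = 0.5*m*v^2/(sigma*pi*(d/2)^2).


A = pi*(d/2)^2 = pi*(5/2)^2 = 19.635 mm^2
E = 0.5*m*v^2 = 0.5*0.006*739^2 = 1638.36 J
depth = E/(sigma*A) = 1638.36 J / (1350 MPa * 19.635 mm^2) = 1638.36/(1350 * 19.635) m = 0.0618083 m ≈ 61.81 mm

61.81 mm


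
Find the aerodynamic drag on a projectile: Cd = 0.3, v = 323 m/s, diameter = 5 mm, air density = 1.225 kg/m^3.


A = pi*(d/2)^2 = pi*(5/2000)^2 = 1.96350e-05 m^2
Fd = 0.5*Cd*rho*A*v^2 = 0.5*0.3*1.225*1.96350e-05*323^2 = 0.3764 N

0.3764 N


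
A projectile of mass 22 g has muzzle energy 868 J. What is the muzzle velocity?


v = sqrt(2*E/m) = sqrt(2*868/0.022) = 280.9 m/s

280.9 m/s


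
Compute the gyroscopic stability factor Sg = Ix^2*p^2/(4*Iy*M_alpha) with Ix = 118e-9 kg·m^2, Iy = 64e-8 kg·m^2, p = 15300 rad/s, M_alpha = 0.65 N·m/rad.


Sg = Ix^2 * p^2 / (4 * Iy * M_alpha) = (118e-9)^2 * 15300^2 / (4 * 64e-8 * 0.65) = 1.959

1.959


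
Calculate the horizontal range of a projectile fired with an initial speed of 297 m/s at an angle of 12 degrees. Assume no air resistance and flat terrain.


R = v0^2 * sin(2*theta) / g = 297^2 * sin(2*12°) / 9.81 = 3657 m

3657 m


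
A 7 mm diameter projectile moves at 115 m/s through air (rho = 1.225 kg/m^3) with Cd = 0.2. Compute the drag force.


A = pi*(d/2)^2 = pi*(7/2000)^2 = 3.84845e-05 m^2
Fd = 0.5*Cd*rho*A*v^2 = 0.5*0.2*1.225*3.84845e-05*115^2 = 0.06235 N

0.06235 N


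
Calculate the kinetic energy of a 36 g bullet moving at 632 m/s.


E = 0.5*m*v^2 = 0.5*0.036*632^2 = 7190 J

7190 J


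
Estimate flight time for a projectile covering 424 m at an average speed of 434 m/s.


t = d/v = 424/434 = 0.977 s

0.977 s


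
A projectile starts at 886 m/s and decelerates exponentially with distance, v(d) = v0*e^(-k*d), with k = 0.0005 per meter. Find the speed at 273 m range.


v = v0*exp(-k*d) = 886*exp(-0.0005*273) = 773 m/s

773 m/s


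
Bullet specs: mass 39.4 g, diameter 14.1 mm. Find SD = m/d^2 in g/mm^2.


SD = m/d^2 = 39.4/14.1^2 = 0.1982 g/mm^2

0.1982 g/mm^2


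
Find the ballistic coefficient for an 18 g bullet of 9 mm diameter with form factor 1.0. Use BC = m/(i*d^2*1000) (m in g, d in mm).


BC = m/(i*d^2*1000) = 18/(1.0 * 9^2 * 1000) = 0.0002222

0.0002222


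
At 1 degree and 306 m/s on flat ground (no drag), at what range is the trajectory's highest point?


R = v0^2*sin(2*theta)/g = 306^2*sin(2*1°)/9.81 = 333.114 m
apex_dist = R/2 = 333.114/2 = 166.6 m

166.6 m


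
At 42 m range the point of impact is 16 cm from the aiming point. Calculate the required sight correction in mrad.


1 mrad subtends 1 cm per 10 m of range, so adj = error_cm / (dist_m / 10) = 16 / (42/10) = 3.81 mrad

3.81 mrad


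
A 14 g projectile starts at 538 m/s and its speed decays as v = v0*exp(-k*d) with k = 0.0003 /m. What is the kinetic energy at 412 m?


v = v0*exp(-k*d) = 538*exp(-0.0003*412) = 475.448 m/s
E = 0.5*m*v^2 = 0.5*0.014*475.448^2 = 1582 J

1582 J


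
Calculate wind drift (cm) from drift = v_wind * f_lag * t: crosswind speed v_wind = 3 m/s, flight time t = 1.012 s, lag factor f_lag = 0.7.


drift = v_wind * lag * t = 3 * 0.7 * 1.012 = 2.1252 m ≈ 212.5 cm

212.5 cm


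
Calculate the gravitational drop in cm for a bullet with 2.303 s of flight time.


drop = 0.5*g*t^2 = 0.5*9.81*2.303^2 = 26.0152 m ≈ 2602 cm

2602 cm


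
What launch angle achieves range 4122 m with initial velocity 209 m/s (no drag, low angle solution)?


sin(2*theta) = R*g/v0^2 = 4122*9.81/209^2 = 0.92573, theta = arcsin(0.92573)/2 = 33.89°

33.89 degrees


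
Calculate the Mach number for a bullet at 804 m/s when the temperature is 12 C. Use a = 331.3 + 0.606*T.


a = 331.3 + 0.606*(12) = 338.572 m/s
M = v/a = 804/338.572 = 2.375

2.375


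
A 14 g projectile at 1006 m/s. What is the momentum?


p = m*v = 0.014*1006 = 14.08 kg·m/s

14.08 kg·m/s


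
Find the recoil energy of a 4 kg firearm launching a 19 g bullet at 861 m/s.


v_r = m_p*v_p/m_gun = 0.019*861/4 = 4.08975 m/s, E_r = 0.5*m_gun*v_r^2 = 0.5*4*4.08975^2 = 33.45 J

33.45 J


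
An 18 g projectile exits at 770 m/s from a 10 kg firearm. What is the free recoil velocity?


v_recoil = m_p * v_p / m_gun = 0.018 * 770 / 10 = 1.386 m/s

1.386 m/s


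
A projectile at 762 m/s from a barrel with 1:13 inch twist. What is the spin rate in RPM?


twist_m = 13*0.0254 = 0.3302 m
spin = v/twist = 762/0.3302 = 2307.692 rev/s
RPM = spin*60 = 2307.692*60 ≈ 138462 RPM

138462 RPM


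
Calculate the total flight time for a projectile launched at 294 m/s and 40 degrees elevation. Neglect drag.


T = 2*v0*sin(theta)/g = 2*294*sin(40°)/9.81 = 38.53 s

38.53 s


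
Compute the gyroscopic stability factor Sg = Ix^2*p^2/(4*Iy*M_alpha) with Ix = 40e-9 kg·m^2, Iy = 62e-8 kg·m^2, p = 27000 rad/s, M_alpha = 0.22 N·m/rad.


Sg = Ix^2 * p^2 / (4 * Iy * M_alpha) = (40e-9)^2 * 27000^2 / (4 * 62e-8 * 0.22) = 2.138

2.138


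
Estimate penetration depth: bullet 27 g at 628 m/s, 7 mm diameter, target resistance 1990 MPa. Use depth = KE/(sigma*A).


A = pi*(d/2)^2 = pi*(7/2)^2 = 38.4845 mm^2
E = 0.5*m*v^2 = 0.5*0.027*628^2 = 5324.18 J
depth = E/(sigma*A) = 5324.18 J / (1990 MPa * 38.4845 mm^2) = 5324.18/(1990 * 38.4845) m = 0.0695207 m ≈ 69.52 mm

69.52 mm


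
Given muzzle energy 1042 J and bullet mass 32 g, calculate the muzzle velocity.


v = sqrt(2*E/m) = sqrt(2*1042/0.032) = 255.2 m/s

255.2 m/s


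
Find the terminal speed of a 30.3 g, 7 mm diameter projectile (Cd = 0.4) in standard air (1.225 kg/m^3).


A = pi*(d/2)^2 = pi*(7/2000)^2 = 3.84845e-05 m^2
vt = sqrt(2mg/(Cd*rho*A)) = sqrt(2*0.0303*9.81/(0.4 * 1.225 * 3.84845e-05)) = 177.6 m/s

177.6 m/s


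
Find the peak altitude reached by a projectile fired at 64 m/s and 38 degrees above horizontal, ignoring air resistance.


H = (v0*sin(theta))^2 / (2g) = (64*sin(38°))^2 / (2*9.81) = 79.13 m

79.13 m


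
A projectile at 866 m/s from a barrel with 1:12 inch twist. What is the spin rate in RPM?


twist_m = 12*0.0254 = 0.3048 m
spin = v/twist = 866/0.3048 = 2841.207 rev/s
RPM = spin*60 = 2841.207*60 ≈ 170472 RPM

170472 RPM


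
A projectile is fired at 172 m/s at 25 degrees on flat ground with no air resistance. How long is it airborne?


T = 2*v0*sin(theta)/g = 2*172*sin(25°)/9.81 = 14.82 s

14.82 s


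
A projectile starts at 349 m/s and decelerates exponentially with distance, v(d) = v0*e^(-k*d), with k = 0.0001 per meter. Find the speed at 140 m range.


v = v0*exp(-k*d) = 349*exp(-0.0001*140) = 344.1 m/s

344.1 m/s


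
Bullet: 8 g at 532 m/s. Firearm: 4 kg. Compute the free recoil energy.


v_r = m_p*v_p/m_gun = 0.008*532/4 = 1.064 m/s, E_r = 0.5*m_gun*v_r^2 = 0.5*4*1.064^2 = 2.264 J

2.264 J


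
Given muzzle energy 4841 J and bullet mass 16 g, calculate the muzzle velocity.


v = sqrt(2*E/m) = sqrt(2*4841/0.016) = 777.9 m/s

777.9 m/s


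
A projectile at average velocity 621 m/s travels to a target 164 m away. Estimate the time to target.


t = d/v = 164/621 = 0.2641 s

0.2641 s


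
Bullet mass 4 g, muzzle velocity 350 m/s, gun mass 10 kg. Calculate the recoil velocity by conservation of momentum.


v_recoil = m_p * v_p / m_gun = 0.004 * 350 / 10 = 0.14 m/s

0.14 m/s


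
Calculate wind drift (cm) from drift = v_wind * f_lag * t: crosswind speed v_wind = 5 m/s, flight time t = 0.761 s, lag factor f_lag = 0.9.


drift = v_wind * lag * t = 5 * 0.9 * 0.761 = 3.4245 m ≈ 342.4 cm

342.4 cm


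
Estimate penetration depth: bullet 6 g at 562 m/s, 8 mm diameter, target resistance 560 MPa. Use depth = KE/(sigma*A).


A = pi*(d/2)^2 = pi*(8/2)^2 = 50.2655 mm^2
E = 0.5*m*v^2 = 0.5*0.006*562^2 = 947.532 J
depth = E/(sigma*A) = 947.532 J / (560 MPa * 50.2655 mm^2) = 947.532/(560 * 50.2655) m = 0.0336617 m ≈ 33.66 mm

33.66 mm


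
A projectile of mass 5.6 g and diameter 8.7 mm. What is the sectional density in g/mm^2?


SD = m/d^2 = 5.6/8.7^2 = 0.07399 g/mm^2

0.07399 g/mm^2


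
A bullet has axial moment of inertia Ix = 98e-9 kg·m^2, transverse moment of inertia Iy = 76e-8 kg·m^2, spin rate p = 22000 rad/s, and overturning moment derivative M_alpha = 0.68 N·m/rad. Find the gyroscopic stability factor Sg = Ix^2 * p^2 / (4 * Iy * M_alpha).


Sg = Ix^2 * p^2 / (4 * Iy * M_alpha) = (98e-9)^2 * 22000^2 / (4 * 76e-8 * 0.68) = 2.249

2.249


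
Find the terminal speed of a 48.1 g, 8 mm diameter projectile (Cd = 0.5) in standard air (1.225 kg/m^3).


A = pi*(d/2)^2 = pi*(8/2000)^2 = 5.02655e-05 m^2
vt = sqrt(2mg/(Cd*rho*A)) = sqrt(2*0.0481*9.81/(0.5 * 1.225 * 5.02655e-05)) = 175.1 m/s

175.1 m/s


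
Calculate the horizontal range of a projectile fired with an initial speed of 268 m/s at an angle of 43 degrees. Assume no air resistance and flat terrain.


R = v0^2 * sin(2*theta) / g = 268^2 * sin(2*43°) / 9.81 = 7304 m

7304 m


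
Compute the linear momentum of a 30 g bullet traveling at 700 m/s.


p = m*v = 0.03*700 = 21 kg·m/s

21 kg·m/s


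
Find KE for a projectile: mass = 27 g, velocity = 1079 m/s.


E = 0.5*m*v^2 = 0.5*0.027*1079^2 = 15717 J

15717 J


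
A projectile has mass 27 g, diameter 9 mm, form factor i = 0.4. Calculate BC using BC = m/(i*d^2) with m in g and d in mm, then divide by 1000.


BC = m/(i*d^2*1000) = 27/(0.4 * 9^2 * 1000) = 0.0008333

0.0008333


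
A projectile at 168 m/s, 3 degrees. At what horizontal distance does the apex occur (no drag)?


R = v0^2*sin(2*theta)/g = 168^2*sin(2*3°)/9.81 = 300.735 m
apex_dist = R/2 = 300.735/2 = 150.4 m

150.4 m


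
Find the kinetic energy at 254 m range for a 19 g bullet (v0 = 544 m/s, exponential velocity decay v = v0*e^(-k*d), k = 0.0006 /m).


v = v0*exp(-k*d) = 544*exp(-0.0006*254) = 467.103 m/s
E = 0.5*m*v^2 = 0.5*0.019*467.103^2 = 2073 J

2073 J


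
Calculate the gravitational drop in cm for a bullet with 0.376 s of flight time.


drop = 0.5*g*t^2 = 0.5*9.81*0.376^2 = 0.693449 m ≈ 69.34 cm

69.34 cm


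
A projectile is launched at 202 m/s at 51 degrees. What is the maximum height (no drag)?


H = (v0*sin(theta))^2 / (2g) = (202*sin(51°))^2 / (2*9.81) = 1256 m

1256 m


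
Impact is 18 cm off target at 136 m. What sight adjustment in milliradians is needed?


1 mrad subtends 1 cm per 10 m of range, so adj = error_cm / (dist_m / 10) = 18 / (136/10) = 1.324 mrad

1.324 mrad


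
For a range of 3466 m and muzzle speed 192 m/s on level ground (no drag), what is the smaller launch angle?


sin(2*theta) = R*g/v0^2 = 3466*9.81/192^2 = 0.922349, theta = arcsin(0.922349)/2 = 33.64°

33.64 degrees


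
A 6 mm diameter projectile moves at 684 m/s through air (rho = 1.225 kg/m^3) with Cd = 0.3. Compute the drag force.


A = pi*(d/2)^2 = pi*(6/2000)^2 = 2.82743e-05 m^2
Fd = 0.5*Cd*rho*A*v^2 = 0.5*0.3*1.225*2.82743e-05*684^2 = 2.431 N

2.431 N


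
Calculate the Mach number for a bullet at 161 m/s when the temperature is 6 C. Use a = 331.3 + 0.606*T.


a = 331.3 + 0.606*(6) = 334.936 m/s
M = v/a = 161/334.936 = 0.4807

0.4807


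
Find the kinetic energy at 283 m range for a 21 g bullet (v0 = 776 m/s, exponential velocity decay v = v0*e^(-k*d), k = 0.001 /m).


v = v0*exp(-k*d) = 776*exp(-0.001*283) = 584.731 m/s
E = 0.5*m*v^2 = 0.5*0.021*584.731^2 = 3590 J

3590 J


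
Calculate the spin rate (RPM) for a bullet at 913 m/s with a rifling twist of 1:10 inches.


twist_m = 10*0.0254 = 0.254 m
spin = v/twist = 913/0.254 = 3594.488 rev/s
RPM = spin*60 = 3594.488*60 ≈ 215669 RPM

215669 RPM


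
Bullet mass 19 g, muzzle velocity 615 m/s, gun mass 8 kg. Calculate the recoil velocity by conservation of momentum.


v_recoil = m_p * v_p / m_gun = 0.019 * 615 / 8 = 1.461 m/s

1.461 m/s


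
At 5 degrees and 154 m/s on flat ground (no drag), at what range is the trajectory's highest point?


R = v0^2*sin(2*theta)/g = 154^2*sin(2*5°)/9.81 = 419.8 m
apex_dist = R/2 = 419.8/2 = 209.9 m

209.9 m


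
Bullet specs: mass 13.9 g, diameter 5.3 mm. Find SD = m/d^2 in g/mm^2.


SD = m/d^2 = 13.9/5.3^2 = 0.4948 g/mm^2

0.4948 g/mm^2


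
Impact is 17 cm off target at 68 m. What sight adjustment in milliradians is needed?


1 mrad subtends 1 cm per 10 m of range, so adj = error_cm / (dist_m / 10) = 17 / (68/10) = 2.5 mrad

2.5 mrad


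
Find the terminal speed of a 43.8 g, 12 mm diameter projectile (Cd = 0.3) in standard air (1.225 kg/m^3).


A = pi*(d/2)^2 = pi*(12/2000)^2 = 1.13097e-04 m^2
vt = sqrt(2mg/(Cd*rho*A)) = sqrt(2*0.0438*9.81/(0.3 * 1.225 * 1.13097e-04)) = 143.8 m/s

143.8 m/s


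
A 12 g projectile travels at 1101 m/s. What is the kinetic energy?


E = 0.5*m*v^2 = 0.5*0.012*1101^2 = 7273 J

7273 J


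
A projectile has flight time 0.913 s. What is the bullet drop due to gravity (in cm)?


drop = 0.5*g*t^2 = 0.5*9.81*0.913^2 = 4.08866 m ≈ 408.9 cm

408.9 cm


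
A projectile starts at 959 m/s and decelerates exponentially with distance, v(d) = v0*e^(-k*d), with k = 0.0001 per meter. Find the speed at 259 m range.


v = v0*exp(-k*d) = 959*exp(-0.0001*259) = 934.5 m/s

934.5 m/s


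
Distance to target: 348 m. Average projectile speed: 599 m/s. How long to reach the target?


t = d/v = 348/599 = 0.581 s

0.581 s


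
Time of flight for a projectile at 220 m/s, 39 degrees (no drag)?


T = 2*v0*sin(theta)/g = 2*220*sin(39°)/9.81 = 28.23 s

28.23 s


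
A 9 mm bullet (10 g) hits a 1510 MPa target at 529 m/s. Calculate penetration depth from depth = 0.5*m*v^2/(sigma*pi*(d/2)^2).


A = pi*(d/2)^2 = pi*(9/2)^2 = 63.6173 mm^2
E = 0.5*m*v^2 = 0.5*0.01*529^2 = 1399.2 J
depth = E/(sigma*A) = 1399.2 J / (1510 MPa * 63.6173 mm^2) = 1399.2/(1510 * 63.6173) m = 0.0145656 m ≈ 14.57 mm

14.57 mm


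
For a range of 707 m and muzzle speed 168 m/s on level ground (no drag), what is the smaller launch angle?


sin(2*theta) = R*g/v0^2 = 707*9.81/168^2 = 0.245737, theta = arcsin(0.245737)/2 = 7.113°

7.113 degrees


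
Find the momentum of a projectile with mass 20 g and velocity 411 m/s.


p = m*v = 0.02*411 = 8.22 kg·m/s

8.22 kg·m/s


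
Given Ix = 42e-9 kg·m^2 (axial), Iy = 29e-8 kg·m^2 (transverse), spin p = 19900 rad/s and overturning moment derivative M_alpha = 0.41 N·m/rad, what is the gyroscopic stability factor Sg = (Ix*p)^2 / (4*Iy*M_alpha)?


Sg = Ix^2 * p^2 / (4 * Iy * M_alpha) = (42e-9)^2 * 19900^2 / (4 * 29e-8 * 0.41) = 1.469

1.469


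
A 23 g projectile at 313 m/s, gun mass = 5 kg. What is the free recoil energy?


v_r = m_p*v_p/m_gun = 0.023*313/5 = 1.4398 m/s, E_r = 0.5*m_gun*v_r^2 = 0.5*5*1.4398^2 = 5.183 J

5.183 J


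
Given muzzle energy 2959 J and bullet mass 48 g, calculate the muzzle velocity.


v = sqrt(2*E/m) = sqrt(2*2959/0.048) = 351.1 m/s

351.1 m/s


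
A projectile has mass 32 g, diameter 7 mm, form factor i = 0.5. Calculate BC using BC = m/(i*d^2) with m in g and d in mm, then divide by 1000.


BC = m/(i*d^2*1000) = 32/(0.5 * 7^2 * 1000) = 0.001306

0.001306


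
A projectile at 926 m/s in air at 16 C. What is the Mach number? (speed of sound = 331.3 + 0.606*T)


a = 331.3 + 0.606*(16) = 340.996 m/s
M = v/a = 926/340.996 = 2.716

2.716


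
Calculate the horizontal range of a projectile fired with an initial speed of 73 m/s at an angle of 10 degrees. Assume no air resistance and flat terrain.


R = v0^2 * sin(2*theta) / g = 73^2 * sin(2*10°) / 9.81 = 185.8 m

185.8 m


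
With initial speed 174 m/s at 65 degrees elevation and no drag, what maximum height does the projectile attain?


H = (v0*sin(theta))^2 / (2g) = (174*sin(65°))^2 / (2*9.81) = 1268 m

1268 m


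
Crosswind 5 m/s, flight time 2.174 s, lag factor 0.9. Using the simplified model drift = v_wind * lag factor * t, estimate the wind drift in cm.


drift = v_wind * lag * t = 5 * 0.9 * 2.174 = 9.783 m ≈ 978.3 cm

978.3 cm


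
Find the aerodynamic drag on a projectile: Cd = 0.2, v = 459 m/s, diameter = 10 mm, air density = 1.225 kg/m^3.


A = pi*(d/2)^2 = pi*(10/2000)^2 = 7.85398e-05 m^2
Fd = 0.5*Cd*rho*A*v^2 = 0.5*0.2*1.225*7.85398e-05*459^2 = 2.027 N

2.027 N


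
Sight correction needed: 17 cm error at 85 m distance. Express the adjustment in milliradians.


1 mrad subtends 1 cm per 10 m of range, so adj = error_cm / (dist_m / 10) = 17 / (85/10) = 2 mrad

2 mrad


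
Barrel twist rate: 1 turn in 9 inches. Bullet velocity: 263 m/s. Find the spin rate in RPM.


twist_m = 9*0.0254 = 0.2286 m
spin = v/twist = 263/0.2286 = 1150.481 rev/s
RPM = spin*60 = 1150.481*60 ≈ 69029 RPM

69029 RPM


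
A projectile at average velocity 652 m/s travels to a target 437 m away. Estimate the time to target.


t = d/v = 437/652 = 0.6702 s

0.6702 s


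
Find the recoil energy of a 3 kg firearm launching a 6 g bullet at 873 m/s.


v_r = m_p*v_p/m_gun = 0.006*873/3 = 1.746 m/s, E_r = 0.5*m_gun*v_r^2 = 0.5*3*1.746^2 = 4.573 J

4.573 J


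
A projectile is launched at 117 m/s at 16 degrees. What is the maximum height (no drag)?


H = (v0*sin(theta))^2 / (2g) = (117*sin(16°))^2 / (2*9.81) = 53.01 m

53.01 m


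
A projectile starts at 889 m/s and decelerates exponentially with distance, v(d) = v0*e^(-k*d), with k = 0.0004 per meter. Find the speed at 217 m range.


v = v0*exp(-k*d) = 889*exp(-0.0004*217) = 815.1 m/s

815.1 m/s


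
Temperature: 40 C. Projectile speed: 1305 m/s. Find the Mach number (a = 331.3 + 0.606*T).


a = 331.3 + 0.606*(40) = 355.54 m/s
M = v/a = 1305/355.54 = 3.67

3.67


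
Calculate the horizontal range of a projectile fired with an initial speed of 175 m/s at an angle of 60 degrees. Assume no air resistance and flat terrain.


R = v0^2 * sin(2*theta) / g = 175^2 * sin(2*60°) / 9.81 = 2704 m

2704 m


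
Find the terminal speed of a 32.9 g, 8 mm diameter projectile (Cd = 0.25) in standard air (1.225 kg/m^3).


A = pi*(d/2)^2 = pi*(8/2000)^2 = 5.02655e-05 m^2
vt = sqrt(2mg/(Cd*rho*A)) = sqrt(2*0.0329*9.81/(0.25 * 1.225 * 5.02655e-05)) = 204.8 m/s

204.8 m/s


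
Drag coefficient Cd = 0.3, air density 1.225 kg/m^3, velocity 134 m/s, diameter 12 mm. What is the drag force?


A = pi*(d/2)^2 = pi*(12/2000)^2 = 1.13097e-04 m^2
Fd = 0.5*Cd*rho*A*v^2 = 0.5*0.3*1.225*1.13097e-04*134^2 = 0.3732 N

0.3732 N


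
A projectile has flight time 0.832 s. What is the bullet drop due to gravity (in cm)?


drop = 0.5*g*t^2 = 0.5*9.81*0.832^2 = 3.39536 m ≈ 339.5 cm

339.5 cm


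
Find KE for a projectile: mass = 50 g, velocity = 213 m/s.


E = 0.5*m*v^2 = 0.5*0.05*213^2 = 1134 J

1134 J


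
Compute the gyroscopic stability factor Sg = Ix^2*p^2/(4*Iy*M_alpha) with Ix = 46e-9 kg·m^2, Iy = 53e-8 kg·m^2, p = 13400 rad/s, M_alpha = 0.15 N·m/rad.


Sg = Ix^2 * p^2 / (4 * Iy * M_alpha) = (46e-9)^2 * 13400^2 / (4 * 53e-8 * 0.15) = 1.195

1.195


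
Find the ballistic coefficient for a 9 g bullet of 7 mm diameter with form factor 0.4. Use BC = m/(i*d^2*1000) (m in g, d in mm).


BC = m/(i*d^2*1000) = 9/(0.4 * 7^2 * 1000) = 0.0004592

0.0004592


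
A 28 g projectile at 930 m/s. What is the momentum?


p = m*v = 0.028*930 = 26.04 kg·m/s

26.04 kg·m/s


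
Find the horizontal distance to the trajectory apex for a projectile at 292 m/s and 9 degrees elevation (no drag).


R = v0^2*sin(2*theta)/g = 292^2*sin(2*9°)/9.81 = 2685.83 m
apex_dist = R/2 = 2685.83/2 = 1343 m

1343 m


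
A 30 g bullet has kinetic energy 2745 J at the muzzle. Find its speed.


v = sqrt(2*E/m) = sqrt(2*2745/0.03) = 427.8 m/s

427.8 m/s


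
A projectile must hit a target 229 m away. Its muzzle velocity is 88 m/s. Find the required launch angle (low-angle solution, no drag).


sin(2*theta) = R*g/v0^2 = 229*9.81/88^2 = 0.290094, theta = arcsin(0.290094)/2 = 8.432°

8.432 degrees


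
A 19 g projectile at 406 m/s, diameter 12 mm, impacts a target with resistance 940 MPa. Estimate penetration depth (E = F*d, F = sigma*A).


A = pi*(d/2)^2 = pi*(12/2)^2 = 113.097 mm^2
E = 0.5*m*v^2 = 0.5*0.019*406^2 = 1565.94 J
depth = E/(sigma*A) = 1565.94 J / (940 MPa * 113.097 mm^2) = 1565.94/(940 * 113.097) m = 0.0147298 m ≈ 14.73 mm

14.73 mm


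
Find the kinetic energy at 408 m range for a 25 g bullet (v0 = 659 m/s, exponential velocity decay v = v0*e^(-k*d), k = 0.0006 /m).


v = v0*exp(-k*d) = 659*exp(-0.0006*408) = 515.905 m/s
E = 0.5*m*v^2 = 0.5*0.025*515.905^2 = 3327 J

3327 J


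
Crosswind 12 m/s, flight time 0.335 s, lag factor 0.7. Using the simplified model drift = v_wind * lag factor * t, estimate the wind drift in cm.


drift = v_wind * lag * t = 12 * 0.7 * 0.335 = 2.814 m ≈ 281.4 cm

281.4 cm


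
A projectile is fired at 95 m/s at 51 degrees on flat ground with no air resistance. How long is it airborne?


T = 2*v0*sin(theta)/g = 2*95*sin(51°)/9.81 = 15.05 s

15.05 s


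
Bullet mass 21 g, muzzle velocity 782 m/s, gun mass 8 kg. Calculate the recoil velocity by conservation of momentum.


v_recoil = m_p * v_p / m_gun = 0.021 * 782 / 8 = 2.053 m/s

2.053 m/s


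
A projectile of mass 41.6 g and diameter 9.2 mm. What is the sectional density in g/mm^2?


SD = m/d^2 = 41.6/9.2^2 = 0.4915 g/mm^2

0.4915 g/mm^2


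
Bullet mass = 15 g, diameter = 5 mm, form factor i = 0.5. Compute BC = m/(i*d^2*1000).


BC = m/(i*d^2*1000) = 15/(0.5 * 5^2 * 1000) = 0.0012

0.0012


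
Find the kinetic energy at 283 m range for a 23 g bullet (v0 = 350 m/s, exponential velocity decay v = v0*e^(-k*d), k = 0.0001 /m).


v = v0*exp(-k*d) = 350*exp(-0.0001*283) = 340.234 m/s
E = 0.5*m*v^2 = 0.5*0.023*340.234^2 = 1331 J

1331 J


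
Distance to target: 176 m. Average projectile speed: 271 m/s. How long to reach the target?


t = d/v = 176/271 = 0.6494 s

0.6494 s


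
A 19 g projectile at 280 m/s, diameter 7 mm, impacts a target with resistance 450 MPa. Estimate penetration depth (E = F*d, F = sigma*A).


A = pi*(d/2)^2 = pi*(7/2)^2 = 38.4845 mm^2
E = 0.5*m*v^2 = 0.5*0.019*280^2 = 744.8 J
depth = E/(sigma*A) = 744.8 J / (450 MPa * 38.4845 mm^2) = 744.8/(450 * 38.4845) m = 0.0430072 m ≈ 43.01 mm

43.01 mm


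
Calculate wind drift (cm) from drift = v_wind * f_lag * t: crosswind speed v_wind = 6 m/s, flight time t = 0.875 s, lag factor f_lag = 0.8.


drift = v_wind * lag * t = 6 * 0.8 * 0.875 = 4.2 m ≈ 420 cm

420 cm


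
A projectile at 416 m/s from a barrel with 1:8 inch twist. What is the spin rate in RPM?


twist_m = 8*0.0254 = 0.2032 m
spin = v/twist = 416/0.2032 = 2047.244 rev/s
RPM = spin*60 = 2047.244*60 ≈ 122835 RPM

122835 RPM


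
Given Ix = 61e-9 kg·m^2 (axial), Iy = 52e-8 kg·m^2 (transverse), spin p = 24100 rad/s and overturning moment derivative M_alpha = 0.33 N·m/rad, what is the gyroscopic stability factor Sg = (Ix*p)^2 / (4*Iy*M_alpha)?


Sg = Ix^2 * p^2 / (4 * Iy * M_alpha) = (61e-9)^2 * 24100^2 / (4 * 52e-8 * 0.33) = 3.149

3.149


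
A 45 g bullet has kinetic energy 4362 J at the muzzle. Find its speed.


v = sqrt(2*E/m) = sqrt(2*4362/0.045) = 440.3 m/s

440.3 m/s


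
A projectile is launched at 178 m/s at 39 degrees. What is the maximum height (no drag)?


H = (v0*sin(theta))^2 / (2g) = (178*sin(39°))^2 / (2*9.81) = 639.6 m

639.6 m


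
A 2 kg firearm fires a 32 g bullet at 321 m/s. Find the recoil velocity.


v_recoil = m_p * v_p / m_gun = 0.032 * 321 / 2 = 5.136 m/s

5.136 m/s


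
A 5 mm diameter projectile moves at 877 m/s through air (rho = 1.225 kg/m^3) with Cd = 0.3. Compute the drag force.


A = pi*(d/2)^2 = pi*(5/2000)^2 = 1.96350e-05 m^2
Fd = 0.5*Cd*rho*A*v^2 = 0.5*0.3*1.225*1.96350e-05*877^2 = 2.775 N

2.775 N


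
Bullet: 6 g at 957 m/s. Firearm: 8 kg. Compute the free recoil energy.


v_r = m_p*v_p/m_gun = 0.006*957/8 = 0.71775 m/s, E_r = 0.5*m_gun*v_r^2 = 0.5*8*0.71775^2 = 2.061 J

2.061 J


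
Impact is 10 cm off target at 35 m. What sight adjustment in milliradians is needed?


1 mrad subtends 1 cm per 10 m of range, so adj = error_cm / (dist_m / 10) = 10 / (35/10) = 2.857 mrad

2.857 mrad


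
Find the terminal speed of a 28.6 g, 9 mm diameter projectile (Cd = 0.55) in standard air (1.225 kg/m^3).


A = pi*(d/2)^2 = pi*(9/2000)^2 = 6.36173e-05 m^2
vt = sqrt(2mg/(Cd*rho*A)) = sqrt(2*0.0286*9.81/(0.55 * 1.225 * 6.36173e-05)) = 114.4 m/s

114.4 m/s


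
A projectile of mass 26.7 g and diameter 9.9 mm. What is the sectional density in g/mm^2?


SD = m/d^2 = 26.7/9.9^2 = 0.2724 g/mm^2

0.2724 g/mm^2


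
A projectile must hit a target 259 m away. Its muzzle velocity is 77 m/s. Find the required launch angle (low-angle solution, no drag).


sin(2*theta) = R*g/v0^2 = 259*9.81/77^2 = 0.428536, theta = arcsin(0.428536)/2 = 12.69°

12.69 degrees


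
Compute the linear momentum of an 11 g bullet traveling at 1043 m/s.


p = m*v = 0.011*1043 = 11.47 kg·m/s

11.47 kg·m/s


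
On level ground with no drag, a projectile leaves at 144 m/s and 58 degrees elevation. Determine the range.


R = v0^2 * sin(2*theta) / g = 144^2 * sin(2*58°) / 9.81 = 1900 m

1900 m


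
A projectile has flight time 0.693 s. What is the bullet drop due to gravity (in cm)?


drop = 0.5*g*t^2 = 0.5*9.81*0.693^2 = 2.35562 m ≈ 235.6 cm

235.6 cm


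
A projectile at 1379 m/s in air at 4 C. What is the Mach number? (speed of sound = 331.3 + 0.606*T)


a = 331.3 + 0.606*(4) = 333.724 m/s
M = v/a = 1379/333.724 = 4.132

4.132


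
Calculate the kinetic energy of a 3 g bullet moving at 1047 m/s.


E = 0.5*m*v^2 = 0.5*0.003*1047^2 = 1644 J

1644 J


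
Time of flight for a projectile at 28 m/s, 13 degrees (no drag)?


T = 2*v0*sin(theta)/g = 2*28*sin(13°)/9.81 = 1.284 s

1.284 s


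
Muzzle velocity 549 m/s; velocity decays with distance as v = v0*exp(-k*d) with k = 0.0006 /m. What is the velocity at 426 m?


v = v0*exp(-k*d) = 549*exp(-0.0006*426) = 425.2 m/s

425.2 m/s


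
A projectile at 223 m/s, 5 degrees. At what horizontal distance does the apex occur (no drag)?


R = v0^2*sin(2*theta)/g = 223^2*sin(2*5°)/9.81 = 880.26 m
apex_dist = R/2 = 880.26/2 = 440.1 m

440.1 m


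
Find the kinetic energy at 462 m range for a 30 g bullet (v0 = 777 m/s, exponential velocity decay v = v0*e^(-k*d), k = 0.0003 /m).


v = v0*exp(-k*d) = 777*exp(-0.0003*462) = 676.438 m/s
E = 0.5*m*v^2 = 0.5*0.03*676.438^2 = 6864 J

6864 J


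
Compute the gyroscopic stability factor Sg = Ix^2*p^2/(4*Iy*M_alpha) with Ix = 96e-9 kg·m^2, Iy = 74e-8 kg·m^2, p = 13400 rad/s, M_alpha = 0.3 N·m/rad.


Sg = Ix^2 * p^2 / (4 * Iy * M_alpha) = (96e-9)^2 * 13400^2 / (4 * 74e-8 * 0.3) = 1.864

1.864


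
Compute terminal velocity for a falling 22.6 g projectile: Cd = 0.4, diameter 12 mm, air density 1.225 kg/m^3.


A = pi*(d/2)^2 = pi*(12/2000)^2 = 1.13097e-04 m^2
vt = sqrt(2mg/(Cd*rho*A)) = sqrt(2*0.0226*9.81/(0.4 * 1.225 * 1.13097e-04)) = 89.45 m/s

89.45 m/s


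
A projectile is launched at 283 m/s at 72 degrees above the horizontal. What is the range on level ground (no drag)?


R = v0^2 * sin(2*theta) / g = 283^2 * sin(2*72°) / 9.81 = 4799 m

4799 m


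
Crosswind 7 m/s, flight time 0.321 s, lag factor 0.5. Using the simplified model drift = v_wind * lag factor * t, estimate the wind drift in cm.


drift = v_wind * lag * t = 7 * 0.5 * 0.321 = 1.1235 m ≈ 112.3 cm

112.3 cm


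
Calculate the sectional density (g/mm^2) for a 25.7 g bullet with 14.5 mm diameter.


SD = m/d^2 = 25.7/14.5^2 = 0.1222 g/mm^2

0.1222 g/mm^2


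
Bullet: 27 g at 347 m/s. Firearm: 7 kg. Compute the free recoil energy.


v_r = m_p*v_p/m_gun = 0.027*347/7 = 1.33843 m/s, E_r = 0.5*m_gun*v_r^2 = 0.5*7*1.33843^2 = 6.27 J

6.27 J


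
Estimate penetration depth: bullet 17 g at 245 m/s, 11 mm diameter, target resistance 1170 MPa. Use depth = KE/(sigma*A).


A = pi*(d/2)^2 = pi*(11/2)^2 = 95.0332 mm^2
E = 0.5*m*v^2 = 0.5*0.017*245^2 = 510.213 J
depth = E/(sigma*A) = 510.213 J / (1170 MPa * 95.0332 mm^2) = 510.213/(1170 * 95.0332) m = 0.0045887 m ≈ 4.589 mm

4.589 mm


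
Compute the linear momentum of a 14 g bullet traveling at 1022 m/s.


p = m*v = 0.014*1022 = 14.31 kg·m/s

14.31 kg·m/s


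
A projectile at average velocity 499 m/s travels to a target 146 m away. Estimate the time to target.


t = d/v = 146/499 = 0.2926 s

0.2926 s


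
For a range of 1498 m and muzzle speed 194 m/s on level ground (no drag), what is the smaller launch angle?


sin(2*theta) = R*g/v0^2 = 1498*9.81/194^2 = 0.390461, theta = arcsin(0.390461)/2 = 11.49°

11.49 degrees


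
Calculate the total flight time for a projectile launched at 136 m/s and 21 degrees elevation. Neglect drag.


T = 2*v0*sin(theta)/g = 2*136*sin(21°)/9.81 = 9.936 s

9.936 s


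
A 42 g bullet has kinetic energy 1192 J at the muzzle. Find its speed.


v = sqrt(2*E/m) = sqrt(2*1192/0.042) = 238.2 m/s

238.2 m/s


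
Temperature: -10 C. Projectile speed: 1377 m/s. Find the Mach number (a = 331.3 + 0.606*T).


a = 331.3 + 0.606*(-10) = 325.24 m/s
M = v/a = 1377/325.24 = 4.234

4.234


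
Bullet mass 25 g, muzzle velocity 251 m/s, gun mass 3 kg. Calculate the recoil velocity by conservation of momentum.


v_recoil = m_p * v_p / m_gun = 0.025 * 251 / 3 = 2.092 m/s

2.092 m/s


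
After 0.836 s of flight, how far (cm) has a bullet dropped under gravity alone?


drop = 0.5*g*t^2 = 0.5*9.81*0.836^2 = 3.42808 m ≈ 342.8 cm

342.8 cm


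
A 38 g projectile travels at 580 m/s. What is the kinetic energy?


E = 0.5*m*v^2 = 0.5*0.038*580^2 = 6392 J

6392 J


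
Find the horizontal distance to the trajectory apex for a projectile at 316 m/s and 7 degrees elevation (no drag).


R = v0^2*sin(2*theta)/g = 316^2*sin(2*7°)/9.81 = 2462.52 m
apex_dist = R/2 = 2462.52/2 = 1231 m

1231 m


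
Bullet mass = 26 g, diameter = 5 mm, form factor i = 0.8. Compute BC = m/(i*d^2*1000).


BC = m/(i*d^2*1000) = 26/(0.8 * 5^2 * 1000) = 0.0013

0.0013


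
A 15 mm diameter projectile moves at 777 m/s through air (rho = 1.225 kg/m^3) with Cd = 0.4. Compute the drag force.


A = pi*(d/2)^2 = pi*(15/2000)^2 = 1.76715e-04 m^2
Fd = 0.5*Cd*rho*A*v^2 = 0.5*0.4*1.225*1.76715e-04*777^2 = 26.14 N

26.14 N


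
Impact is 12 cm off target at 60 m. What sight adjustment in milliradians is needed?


1 mrad subtends 1 cm per 10 m of range, so adj = error_cm / (dist_m / 10) = 12 / (60/10) = 2 mrad

2 mrad


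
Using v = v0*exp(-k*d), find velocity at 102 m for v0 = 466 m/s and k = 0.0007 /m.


v = v0*exp(-k*d) = 466*exp(-0.0007*102) = 433.9 m/s

433.9 m/s


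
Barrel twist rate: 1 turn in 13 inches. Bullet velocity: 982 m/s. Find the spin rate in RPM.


twist_m = 13*0.0254 = 0.3302 m
spin = v/twist = 982/0.3302 = 2973.955 rev/s
RPM = spin*60 = 2973.955*60 ≈ 178437 RPM

178437 RPM


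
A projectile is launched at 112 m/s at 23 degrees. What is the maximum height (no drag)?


H = (v0*sin(theta))^2 / (2g) = (112*sin(23°))^2 / (2*9.81) = 97.61 m

97.61 m


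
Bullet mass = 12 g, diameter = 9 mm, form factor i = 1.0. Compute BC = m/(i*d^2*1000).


BC = m/(i*d^2*1000) = 12/(1.0 * 9^2 * 1000) = 0.0001481

0.0001481


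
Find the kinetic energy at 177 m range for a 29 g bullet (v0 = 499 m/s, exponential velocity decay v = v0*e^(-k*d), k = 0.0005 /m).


v = v0*exp(-k*d) = 499*exp(-0.0005*177) = 456.736 m/s
E = 0.5*m*v^2 = 0.5*0.029*456.736^2 = 3025 J

3025 J


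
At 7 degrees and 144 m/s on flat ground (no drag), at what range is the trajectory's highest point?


R = v0^2*sin(2*theta)/g = 144^2*sin(2*7°)/9.81 = 511.365 m
apex_dist = R/2 = 511.365/2 = 255.7 m

255.7 m


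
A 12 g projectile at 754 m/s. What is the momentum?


p = m*v = 0.012*754 = 9.048 kg·m/s

9.048 kg·m/s


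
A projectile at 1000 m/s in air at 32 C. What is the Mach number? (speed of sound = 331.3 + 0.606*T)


a = 331.3 + 0.606*(32) = 350.692 m/s
M = v/a = 1000/350.692 = 2.852

2.852


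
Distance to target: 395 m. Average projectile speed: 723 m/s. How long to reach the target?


t = d/v = 395/723 = 0.5463 s

0.5463 s


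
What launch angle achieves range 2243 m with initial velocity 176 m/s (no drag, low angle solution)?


sin(2*theta) = R*g/v0^2 = 2243*9.81/176^2 = 0.710351, theta = arcsin(0.710351)/2 = 22.63°

22.63 degrees


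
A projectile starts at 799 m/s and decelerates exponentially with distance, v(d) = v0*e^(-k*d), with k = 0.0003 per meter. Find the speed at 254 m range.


v = v0*exp(-k*d) = 799*exp(-0.0003*254) = 740.4 m/s

740.4 m/s


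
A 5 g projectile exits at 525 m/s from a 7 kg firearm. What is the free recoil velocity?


v_recoil = m_p * v_p / m_gun = 0.005 * 525 / 7 = 0.375 m/s

0.375 m/s


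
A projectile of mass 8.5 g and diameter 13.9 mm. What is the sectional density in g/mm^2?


SD = m/d^2 = 8.5/13.9^2 = 0.04399 g/mm^2

0.04399 g/mm^2


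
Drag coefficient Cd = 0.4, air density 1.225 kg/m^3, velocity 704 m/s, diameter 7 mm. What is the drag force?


A = pi*(d/2)^2 = pi*(7/2000)^2 = 3.84845e-05 m^2
Fd = 0.5*Cd*rho*A*v^2 = 0.5*0.4*1.225*3.84845e-05*704^2 = 4.673 N

4.673 N


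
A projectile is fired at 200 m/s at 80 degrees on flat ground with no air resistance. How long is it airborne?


T = 2*v0*sin(theta)/g = 2*200*sin(80°)/9.81 = 40.16 s

40.16 s


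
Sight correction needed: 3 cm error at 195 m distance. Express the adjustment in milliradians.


1 mrad subtends 1 cm per 10 m of range, so adj = error_cm / (dist_m / 10) = 3 / (195/10) = 0.1538 mrad

0.1538 mrad


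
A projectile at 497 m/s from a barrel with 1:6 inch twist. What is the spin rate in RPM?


twist_m = 6*0.0254 = 0.1524 m
spin = v/twist = 497/0.1524 = 3261.155 rev/s
RPM = spin*60 = 3261.155*60 ≈ 195669 RPM

195669 RPM


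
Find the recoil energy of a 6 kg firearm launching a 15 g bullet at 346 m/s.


v_r = m_p*v_p/m_gun = 0.015*346/6 = 0.865 m/s, E_r = 0.5*m_gun*v_r^2 = 0.5*6*0.865^2 = 2.245 J

2.245 J


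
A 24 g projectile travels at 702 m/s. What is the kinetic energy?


E = 0.5*m*v^2 = 0.5*0.024*702^2 = 5914 J

5914 J


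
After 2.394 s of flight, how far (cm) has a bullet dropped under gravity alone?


drop = 0.5*g*t^2 = 0.5*9.81*2.394^2 = 28.1117 m ≈ 2811 cm

2811 cm


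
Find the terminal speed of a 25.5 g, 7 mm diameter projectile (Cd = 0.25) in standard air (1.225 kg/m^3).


A = pi*(d/2)^2 = pi*(7/2000)^2 = 3.84845e-05 m^2
vt = sqrt(2mg/(Cd*rho*A)) = sqrt(2*0.0255*9.81/(0.25 * 1.225 * 3.84845e-05)) = 206 m/s

206 m/s


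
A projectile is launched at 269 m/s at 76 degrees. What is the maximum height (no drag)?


H = (v0*sin(theta))^2 / (2g) = (269*sin(76°))^2 / (2*9.81) = 3472 m

3472 m


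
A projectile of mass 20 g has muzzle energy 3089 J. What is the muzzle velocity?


v = sqrt(2*E/m) = sqrt(2*3089/0.02) = 555.8 m/s

555.8 m/s
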